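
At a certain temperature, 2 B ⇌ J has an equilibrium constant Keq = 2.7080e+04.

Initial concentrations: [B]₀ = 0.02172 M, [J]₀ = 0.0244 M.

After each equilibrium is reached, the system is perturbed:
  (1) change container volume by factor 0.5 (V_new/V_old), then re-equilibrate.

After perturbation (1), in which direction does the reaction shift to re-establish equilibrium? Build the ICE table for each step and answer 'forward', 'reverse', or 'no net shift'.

Direction: forward

Q₀ = 51.72 vs Keq = 2.7080e+04 ⇒ Q<K, forward
Step 1:
                  B         J
  I         0.02172    0.0244
  C        -0.02059   0.01029
  E        0.001132   0.03469
  solve Keq expr → x = 0.01029; check Q = 2.7080e+04
Then change container volume by factor 0.5 (V_new/V_old).
Step 2:
                  B         J
  I        0.002264   0.06939
  C       -6.5925e-04 3.2962e-04
  E        0.001605   0.06972
  solve Keq expr → x = 3.2962e-04; check Q = 2.7080e+04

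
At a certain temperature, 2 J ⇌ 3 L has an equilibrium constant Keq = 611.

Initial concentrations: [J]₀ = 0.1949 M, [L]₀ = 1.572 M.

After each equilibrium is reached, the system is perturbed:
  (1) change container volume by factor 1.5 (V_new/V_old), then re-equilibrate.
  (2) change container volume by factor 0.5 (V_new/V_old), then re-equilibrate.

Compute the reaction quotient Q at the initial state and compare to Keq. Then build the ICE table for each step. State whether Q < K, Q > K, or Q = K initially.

Q₀ = 102.3 vs Keq = 611 ⇒ Q<K, forward
Step 1:
                  J         L
  init       0.1949     1.572
  Δ         -0.1031    0.1547
  eq        0.09179     1.727
  solve Keq expr → x = 0.05156; check Q = 611
Then change container volume by factor 1.5 (V_new/V_old).
Step 2:
                  J         L
  init      0.06119     1.151
  Δ        -0.01023   0.01534
  eq        0.05097     1.166
  solve Keq expr → x = 0.005113; check Q = 611
Then change container volume by factor 0.5 (V_new/V_old).
Step 3:
                  J         L
  init       0.1019     2.333
  Δ          0.0371  -0.05564
  eq          0.139     2.277
  solve Keq expr → x = -0.01855; check Q = 611

Q₀ = 102.3; Q < K (proceeds forward)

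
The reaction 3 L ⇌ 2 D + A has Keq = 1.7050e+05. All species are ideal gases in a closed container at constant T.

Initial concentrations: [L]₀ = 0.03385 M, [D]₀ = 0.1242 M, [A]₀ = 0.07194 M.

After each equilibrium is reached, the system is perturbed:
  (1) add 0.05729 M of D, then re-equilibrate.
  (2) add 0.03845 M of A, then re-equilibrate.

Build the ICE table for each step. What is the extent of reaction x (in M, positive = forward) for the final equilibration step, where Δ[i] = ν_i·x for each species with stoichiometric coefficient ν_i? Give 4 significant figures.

Q₀ = 28.61 vs Keq = 1.7050e+05 ⇒ Q<K, forward
Step 1:
                    L           D           A
  init        0.03385      0.1242     0.07194
  Δ          -0.03168     0.02112     0.01056
  eq          0.00217      0.1453      0.0825
  solve Keq expr → x = 0.01056; check Q = 1.7050e+05
Then add 0.05729 M of D.
Step 2:
                    L           D           A
  init        0.00217      0.2026      0.0825
  Δ        5.3311e-04 -3.5540e-04 -1.7770e-04
  eq         0.002703      0.2023     0.08232
  solve Keq expr → x = -1.7770e-04; check Q = 1.7050e+05
Then add 0.03845 M of A.
Step 3:
                    L           D           A
  init       0.002703      0.2023      0.1208
  Δ        3.6487e-04 -2.4325e-04 -1.2162e-04
  eq         0.003068       0.202      0.1207
  solve Keq expr → x = -1.2162e-04; check Q = 1.7050e+05

x = -1.2162e-04 M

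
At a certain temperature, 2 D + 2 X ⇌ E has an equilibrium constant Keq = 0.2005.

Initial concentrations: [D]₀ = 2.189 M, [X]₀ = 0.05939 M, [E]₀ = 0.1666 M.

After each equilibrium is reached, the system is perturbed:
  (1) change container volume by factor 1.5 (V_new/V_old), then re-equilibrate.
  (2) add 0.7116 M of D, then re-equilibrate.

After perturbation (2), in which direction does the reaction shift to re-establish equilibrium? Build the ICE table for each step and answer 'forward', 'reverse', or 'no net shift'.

Direction: forward

Q₀ = 9.857 vs Keq = 0.2005 ⇒ Q>K, reverse
Step 1:
                  D         X         E
  Initial     2.189   0.05939    0.1666
  Change     0.1909    0.1909  -0.09545
  Equil        2.38    0.2503   0.07115
  solve Keq expr → x = -0.09545; check Q = 0.2005
Then change container volume by factor 1.5 (V_new/V_old).
Step 2:
                  D         X         E
  Initial     1.587    0.1669   0.04743
  Change    0.04628   0.04628  -0.02314
  Equil       1.633    0.2131   0.02429
  solve Keq expr → x = -0.02314; check Q = 0.2005
Then add 0.7116 M of D.
Step 3:
                  D         X         E
  Initial     2.344    0.2131   0.02429
  Change   -0.02649  -0.02649   0.01325
  Equil       2.318    0.1867   0.03753
  solve Keq expr → x = 0.01325; check Q = 0.2005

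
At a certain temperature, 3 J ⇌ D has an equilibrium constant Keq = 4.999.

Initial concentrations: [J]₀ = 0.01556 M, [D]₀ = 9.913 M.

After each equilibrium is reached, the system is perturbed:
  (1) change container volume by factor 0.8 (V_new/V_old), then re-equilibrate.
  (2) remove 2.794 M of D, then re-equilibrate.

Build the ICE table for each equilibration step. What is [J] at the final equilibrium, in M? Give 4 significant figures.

[J]_eq = 1.225 M

Q₀ = 2.6313e+06 vs Keq = 4.999 ⇒ Q>K, reverse
Step 1:
                  J         D
  I         0.01556     9.913
  C           1.223   -0.4078
  E           1.239     9.505
  solve Keq expr → x = -0.4078; check Q = 4.999
Then change container volume by factor 0.8 (V_new/V_old).
Step 2:
                  J         D
  I           1.549     11.88
  C         -0.2114   0.07047
  E           1.337     11.95
  solve Keq expr → x = 0.07047; check Q = 4.999
Then remove 2.794 M of D.
Step 3:
                  J         D
  I           1.337     9.158
  C         -0.1119    0.0373
  E           1.225     9.195
  solve Keq expr → x = 0.0373; check Q = 4.999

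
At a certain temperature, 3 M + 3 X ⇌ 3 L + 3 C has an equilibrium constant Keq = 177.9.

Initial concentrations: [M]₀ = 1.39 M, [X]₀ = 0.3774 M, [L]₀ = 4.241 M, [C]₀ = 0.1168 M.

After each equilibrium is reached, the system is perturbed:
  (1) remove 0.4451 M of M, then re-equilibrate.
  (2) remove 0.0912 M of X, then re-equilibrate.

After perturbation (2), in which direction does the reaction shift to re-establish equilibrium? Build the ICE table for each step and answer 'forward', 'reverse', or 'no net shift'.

Direction: reverse

Q₀ = 0.8419 vs Keq = 177.9 ⇒ Q<K, forward
Step 1:
                   M          X          L          C
  init          1.39     0.3774      4.241     0.1168
  Δ          -0.1825    -0.1825     0.1825     0.1825
  eq           1.208     0.1949      4.423     0.2993
  solve Keq expr → x = 0.06082; check Q = 177.9
Then remove 0.4451 M of M.
Step 2:
                   M          X          L          C
  init        0.7624     0.1949      4.423     0.2993
  Δ          0.04726    0.04726   -0.04726   -0.04726
  eq          0.8097     0.2422      4.376      0.252
  solve Keq expr → x = -0.01575; check Q = 177.9
Then remove 0.0912 M of X.
Step 3:
                   M          X          L          C
  init        0.8097      0.151      4.376      0.252
  Δ          0.04064    0.04064   -0.04064   -0.04064
  eq          0.8503     0.1916      4.336     0.2114
  solve Keq expr → x = -0.01355; check Q = 177.9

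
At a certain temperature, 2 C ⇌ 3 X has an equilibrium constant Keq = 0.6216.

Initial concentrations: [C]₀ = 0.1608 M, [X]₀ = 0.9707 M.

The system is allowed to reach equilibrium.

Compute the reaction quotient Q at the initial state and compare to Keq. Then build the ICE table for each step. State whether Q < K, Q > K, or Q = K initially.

Q₀ = 35.37 vs Keq = 0.6216 ⇒ Q>K, reverse
Step 1:
                    C           X
  init         0.1608      0.9707
  Δ            0.3052     -0.4578
  eq            0.466      0.5129
  solve Keq expr → x = -0.1526; check Q = 0.6216

Q₀ = 35.37; Q > K (proceeds reverse)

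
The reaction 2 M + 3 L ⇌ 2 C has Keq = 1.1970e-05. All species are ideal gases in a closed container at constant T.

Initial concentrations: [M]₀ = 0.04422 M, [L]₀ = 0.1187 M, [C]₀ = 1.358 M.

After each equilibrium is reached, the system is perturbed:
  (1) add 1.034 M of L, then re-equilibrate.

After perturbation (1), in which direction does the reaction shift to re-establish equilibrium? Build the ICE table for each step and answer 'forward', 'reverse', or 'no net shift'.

Q₀ = 5.6391e+05 vs Keq = 1.1970e-05 ⇒ Q>K, reverse
Step 1:
                   M          L          C
  Initial    0.04422     0.1187      1.358
  Change       1.343      2.015     -1.343
  Equil        1.387      2.133    0.01495
  solve Keq expr → x = -0.6715; check Q = 1.1970e-05
Then add 1.034 M of L.
Step 2:
                   M          L          C
  Initial      1.387      3.167    0.01495
  Change    -0.01165   -0.01748    0.01165
  Equil        1.376       3.15    0.02661
  solve Keq expr → x = 0.005825; check Q = 1.1970e-05

Direction: forward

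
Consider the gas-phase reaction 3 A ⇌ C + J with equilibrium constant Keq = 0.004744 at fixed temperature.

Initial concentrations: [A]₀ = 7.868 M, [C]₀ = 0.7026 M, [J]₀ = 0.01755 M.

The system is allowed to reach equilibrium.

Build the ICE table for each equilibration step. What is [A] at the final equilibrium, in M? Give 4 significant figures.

Q₀ = 2.5316e-05 vs Keq = 0.004744 ⇒ Q<K, forward
Step 1:
                  A         C         J
  init        7.868    0.7026   0.01755
  Δ          -2.018    0.6728    0.6728
  eq           5.85     1.375    0.6904
  solve Keq expr → x = 0.6728; check Q = 0.004744

[A]_eq = 5.85 M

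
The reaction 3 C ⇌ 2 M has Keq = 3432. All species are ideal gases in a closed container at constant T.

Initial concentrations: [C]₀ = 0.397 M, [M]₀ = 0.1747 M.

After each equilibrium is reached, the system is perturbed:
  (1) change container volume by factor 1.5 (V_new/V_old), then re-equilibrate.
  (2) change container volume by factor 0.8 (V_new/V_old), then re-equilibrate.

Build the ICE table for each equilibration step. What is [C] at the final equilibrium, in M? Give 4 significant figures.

[C]_eq = 0.03257 M

Q₀ = 0.4878 vs Keq = 3432 ⇒ Q<K, forward
Step 1:
                    C           M
  Initial       0.397      0.1747
  Change      -0.3601      0.2401
  Equil       0.03687      0.4148
  solve Keq expr → x = 0.12; check Q = 3432
Then change container volume by factor 1.5 (V_new/V_old).
Step 2:
                    C           M
  Initial     0.02458      0.2765
  Change     0.003403   -0.002269
  Equil       0.02798      0.2743
  solve Keq expr → x = -0.001134; check Q = 3432
Then change container volume by factor 0.8 (V_new/V_old).
Step 3:
                    C           M
  Initial     0.03498      0.3428
  Change    -0.002406    0.001604
  Equil       0.03257      0.3444
  solve Keq expr → x = 8.0209e-04; check Q = 3432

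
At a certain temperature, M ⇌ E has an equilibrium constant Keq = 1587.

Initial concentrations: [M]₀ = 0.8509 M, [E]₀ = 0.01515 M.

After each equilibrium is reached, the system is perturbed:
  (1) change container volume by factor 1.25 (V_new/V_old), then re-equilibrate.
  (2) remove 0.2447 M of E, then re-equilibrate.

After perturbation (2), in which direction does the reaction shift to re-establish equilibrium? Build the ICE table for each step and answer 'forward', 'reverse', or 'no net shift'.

Direction: forward

Q₀ = 0.0178 vs Keq = 1587 ⇒ Q<K, forward
Step 1:
                   M          E
  init        0.8509    0.01515
  Δ          -0.8504     0.8504
  eq      5.4537e-04     0.8655
  solve Keq expr → x = 0.8504; check Q = 1587
Then change container volume by factor 1.25 (V_new/V_old).
Step 2:
                   M          E
  init    4.3630e-04     0.6924
  Δ                0          0
  eq      4.3630e-04     0.6924
  solve Keq expr → x = 0; check Q = 1587
Then remove 0.2447 M of E.
Step 3:
                   M          E
  init    4.3630e-04     0.4477
  Δ       -1.5409e-04 1.5409e-04
  eq      2.8220e-04     0.4479
  solve Keq expr → x = 1.5409e-04; check Q = 1587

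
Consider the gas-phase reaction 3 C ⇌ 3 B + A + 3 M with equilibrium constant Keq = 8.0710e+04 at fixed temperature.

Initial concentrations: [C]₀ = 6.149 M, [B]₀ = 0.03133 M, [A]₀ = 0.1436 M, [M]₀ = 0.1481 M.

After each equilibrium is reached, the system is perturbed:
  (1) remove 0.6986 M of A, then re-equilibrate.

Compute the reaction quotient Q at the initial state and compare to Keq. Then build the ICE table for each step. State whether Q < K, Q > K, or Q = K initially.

Q₀ = 6.1700e-11; Q < K (proceeds forward)

Q₀ = 6.1700e-11 vs Keq = 8.0710e+04 ⇒ Q<K, forward
Step 1:
                    C           B           A           M
  init          6.149     0.03133      0.1436      0.1481
  Δ            -5.311       5.311        1.77       5.311
  eq           0.8379       5.342       1.914       5.459
  solve Keq expr → x = 1.77; check Q = 8.0710e+04
Then remove 0.6986 M of A.
Step 2:
                    C           B           A           M
  init         0.8379       5.342       1.215       5.459
  Δ          -0.08808     0.08808     0.02936     0.08808
  eq           0.7498        5.43       1.245       5.547
  solve Keq expr → x = 0.02936; check Q = 8.0710e+04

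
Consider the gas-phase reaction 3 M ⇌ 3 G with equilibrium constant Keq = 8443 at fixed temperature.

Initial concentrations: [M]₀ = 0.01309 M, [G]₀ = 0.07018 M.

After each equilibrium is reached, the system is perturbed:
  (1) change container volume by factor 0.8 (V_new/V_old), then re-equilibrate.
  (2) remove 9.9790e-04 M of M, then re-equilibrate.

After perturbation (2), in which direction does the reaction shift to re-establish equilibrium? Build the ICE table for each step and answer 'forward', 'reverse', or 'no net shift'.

Direction: reverse

Q₀ = 154.1 vs Keq = 8443 ⇒ Q<K, forward
Step 1:
                  M         G
  I         0.01309   0.07018
  C       -0.009192  0.009192
  E        0.003898   0.07937
  solve Keq expr → x = 0.003064; check Q = 8443
Then change container volume by factor 0.8 (V_new/V_old).
Step 2:
                  M         G
  I        0.004872   0.09922
  C               0         0
  E        0.004872   0.09922
  solve Keq expr → x = 0; check Q = 8443
Then remove 9.9790e-04 M of M.
Step 3:
                  M         G
  I        0.003875   0.09922
  C       9.5119e-04 -9.5119e-04
  E        0.004826   0.09826
  solve Keq expr → x = -3.1706e-04; check Q = 8443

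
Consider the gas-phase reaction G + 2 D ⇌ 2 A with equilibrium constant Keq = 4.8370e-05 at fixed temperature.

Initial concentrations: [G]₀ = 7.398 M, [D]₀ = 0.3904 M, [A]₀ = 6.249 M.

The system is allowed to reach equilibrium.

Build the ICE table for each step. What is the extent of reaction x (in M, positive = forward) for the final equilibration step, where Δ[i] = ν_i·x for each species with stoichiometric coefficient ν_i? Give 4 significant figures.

x = -3.052 M

Q₀ = 34.63 vs Keq = 4.8370e-05 ⇒ Q>K, reverse
Step 1:
                    G           D           A
  I             7.398      0.3904       6.249
  C             3.052       6.103      -6.103
  E             10.45       6.493       0.146
  solve Keq expr → x = -3.052; check Q = 4.8370e-05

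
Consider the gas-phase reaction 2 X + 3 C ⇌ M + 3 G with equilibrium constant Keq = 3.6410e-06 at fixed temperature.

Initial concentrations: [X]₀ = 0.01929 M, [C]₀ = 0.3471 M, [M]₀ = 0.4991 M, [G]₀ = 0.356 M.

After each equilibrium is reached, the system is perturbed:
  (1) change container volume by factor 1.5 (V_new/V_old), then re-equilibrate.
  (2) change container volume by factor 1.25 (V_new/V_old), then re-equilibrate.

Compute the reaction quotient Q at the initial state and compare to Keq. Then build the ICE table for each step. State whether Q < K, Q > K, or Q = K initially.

Q₀ = 1447; Q > K (proceeds reverse)

Q₀ = 1447 vs Keq = 3.6410e-06 ⇒ Q>K, reverse
Step 1:
                  X         C         M         G
  Initial   0.01929    0.3471    0.4991     0.356
  Change     0.2334    0.3501   -0.1167   -0.3501
  Equil      0.2527    0.6972    0.3824  0.005906
  solve Keq expr → x = -0.1167; check Q = 3.6410e-06
Then change container volume by factor 1.5 (V_new/V_old).
Step 2:
                  X         C         M         G
  Initial    0.1685    0.4648    0.2549  0.003937
  Change  3.2599e-04 4.8898e-04 -1.6299e-04 -4.8898e-04
  Equil      0.1688    0.4653    0.2548  0.003448
  solve Keq expr → x = -1.6299e-04; check Q = 3.6410e-06
Then change container volume by factor 1.25 (V_new/V_old).
Step 3:
                  X         C         M         G
  Initial     0.135    0.3722    0.2038  0.002759
  Change  1.2967e-04 1.9451e-04 -6.4835e-05 -1.9451e-04
  Equil      0.1352    0.3724    0.2038  0.002564
  solve Keq expr → x = -6.4835e-05; check Q = 3.6410e-06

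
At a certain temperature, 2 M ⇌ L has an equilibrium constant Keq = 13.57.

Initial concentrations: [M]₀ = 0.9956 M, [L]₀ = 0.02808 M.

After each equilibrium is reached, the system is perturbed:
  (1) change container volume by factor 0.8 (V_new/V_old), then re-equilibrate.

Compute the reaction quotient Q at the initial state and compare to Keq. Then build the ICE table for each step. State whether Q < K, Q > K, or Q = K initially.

Q₀ = 0.02833 vs Keq = 13.57 ⇒ Q<K, forward
Step 1:
                   M          L
  Initial     0.9956    0.02808
  Change     -0.8163     0.4082
  Equil       0.1793     0.4362
  solve Keq expr → x = 0.4082; check Q = 13.57
Then change container volume by factor 0.8 (V_new/V_old).
Step 2:
                   M          L
  Initial     0.2241     0.5453
  Change    -0.02168    0.01084
  Equil       0.2024     0.5561
  solve Keq expr → x = 0.01084; check Q = 13.57

Q₀ = 0.02833; Q < K (proceeds forward)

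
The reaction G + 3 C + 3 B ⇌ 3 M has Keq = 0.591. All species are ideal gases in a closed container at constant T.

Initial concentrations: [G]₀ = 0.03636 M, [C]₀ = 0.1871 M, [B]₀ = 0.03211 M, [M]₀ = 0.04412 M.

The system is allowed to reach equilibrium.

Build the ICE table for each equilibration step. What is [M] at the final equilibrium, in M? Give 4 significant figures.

Q₀ = 1.0893e+04 vs Keq = 0.591 ⇒ Q>K, reverse
Step 1:
                   G          C          B          M
  init       0.03636     0.1871    0.03211    0.04412
  Δ          0.01305    0.03915    0.03915   -0.03915
  eq         0.04941     0.2263    0.07126   0.004965
  solve Keq expr → x = -0.01305; check Q = 0.591

[M]_eq = 0.004965 M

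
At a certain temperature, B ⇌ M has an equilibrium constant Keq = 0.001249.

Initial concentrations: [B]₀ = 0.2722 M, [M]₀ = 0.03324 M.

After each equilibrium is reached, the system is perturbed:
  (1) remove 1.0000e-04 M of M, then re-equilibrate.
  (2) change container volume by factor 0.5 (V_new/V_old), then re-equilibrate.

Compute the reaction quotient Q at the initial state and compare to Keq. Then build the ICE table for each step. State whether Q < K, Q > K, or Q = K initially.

Q₀ = 0.1221 vs Keq = 0.001249 ⇒ Q>K, reverse
Step 1:
                  B         M
  Initial    0.2722   0.03324
  Change    0.03286  -0.03286
  Equil      0.3051 3.8102e-04
  solve Keq expr → x = -0.03286; check Q = 0.001249
Then remove 1.0000e-04 M of M.
Step 2:
                  B         M
  Initial    0.3051 2.8102e-04
  Change  -9.9875e-05 9.9875e-05
  Equil       0.305 3.8089e-04
  solve Keq expr → x = 9.9875e-05; check Q = 0.001249
Then change container volume by factor 0.5 (V_new/V_old).
Step 3:
                  B         M
  Initial    0.6099 7.6179e-04
  Change          0         0
  Equil      0.6099 7.6179e-04
  solve Keq expr → x = 0; check Q = 0.001249

Q₀ = 0.1221; Q > K (proceeds reverse)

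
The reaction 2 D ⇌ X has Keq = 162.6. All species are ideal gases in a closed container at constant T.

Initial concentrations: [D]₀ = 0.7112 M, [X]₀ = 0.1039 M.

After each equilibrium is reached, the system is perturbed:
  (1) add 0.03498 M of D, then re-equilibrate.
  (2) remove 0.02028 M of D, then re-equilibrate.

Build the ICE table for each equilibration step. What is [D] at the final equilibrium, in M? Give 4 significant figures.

[D]_eq = 0.05207 M

Q₀ = 0.2054 vs Keq = 162.6 ⇒ Q<K, forward
Step 1:
                  D         X
  init       0.7112    0.1039
  Δ         -0.6596    0.3298
  eq        0.05164    0.4337
  solve Keq expr → x = 0.3298; check Q = 162.6
Then add 0.03498 M of D.
Step 2:
                  D         X
  init      0.08662    0.4337
  Δ        -0.03398   0.01699
  eq        0.05265    0.4507
  solve Keq expr → x = 0.01699; check Q = 162.6
Then remove 0.02028 M of D.
Step 3:
                  D         X
  init      0.03237    0.4507
  Δ          0.0197 -0.009851
  eq        0.05207    0.4408
  solve Keq expr → x = -0.009851; check Q = 162.6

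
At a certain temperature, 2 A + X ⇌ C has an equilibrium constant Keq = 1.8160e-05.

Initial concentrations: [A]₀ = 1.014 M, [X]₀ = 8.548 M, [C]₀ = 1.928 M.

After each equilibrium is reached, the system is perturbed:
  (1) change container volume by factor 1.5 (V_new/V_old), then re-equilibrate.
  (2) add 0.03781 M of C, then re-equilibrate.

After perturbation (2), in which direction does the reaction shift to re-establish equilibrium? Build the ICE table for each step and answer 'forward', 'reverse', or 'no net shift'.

Direction: reverse

Q₀ = 0.2194 vs Keq = 1.8160e-05 ⇒ Q>K, reverse
Step 1:
                   A          X          C
  Initial      1.014      8.548      1.928
  Change       3.847      1.924     -1.924
  Equil        4.861      10.47   0.004493
  solve Keq expr → x = -1.924; check Q = 1.8160e-05
Then change container volume by factor 1.5 (V_new/V_old).
Step 2:
                   A          X          C
  Initial      3.241      6.981   0.002996
  Change    0.003322   0.001661  -0.001661
  Equil        3.244      6.983   0.001334
  solve Keq expr → x = -0.001661; check Q = 1.8160e-05
Then add 0.03781 M of C.
Step 3:
                   A          X          C
  Initial      3.244      6.983    0.03914
  Change     0.07548    0.03774   -0.03774
  Equil        3.319       7.02   0.001405
  solve Keq expr → x = -0.03774; check Q = 1.8160e-05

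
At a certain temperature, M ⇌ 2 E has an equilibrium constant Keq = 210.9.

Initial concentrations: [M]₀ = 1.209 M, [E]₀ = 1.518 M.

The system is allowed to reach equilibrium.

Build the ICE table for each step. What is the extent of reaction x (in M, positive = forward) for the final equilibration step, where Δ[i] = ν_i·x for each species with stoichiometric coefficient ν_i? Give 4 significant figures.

Q₀ = 1.906 vs Keq = 210.9 ⇒ Q<K, forward
Step 1:
                  M         E
  I           1.209     1.518
  C          -1.141     2.281
  E         0.06844     3.799
  solve Keq expr → x = 1.141; check Q = 210.9

x = 1.141 M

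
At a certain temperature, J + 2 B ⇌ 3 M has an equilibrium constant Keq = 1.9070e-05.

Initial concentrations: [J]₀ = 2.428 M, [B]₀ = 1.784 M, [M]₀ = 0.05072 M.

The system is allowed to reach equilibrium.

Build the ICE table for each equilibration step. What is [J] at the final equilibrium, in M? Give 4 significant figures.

Q₀ = 1.6885e-05 vs Keq = 1.9070e-05 ⇒ Q<K, forward
Step 1:
                  J         B         M
  I           2.428     1.784   0.05072
  C       -6.8918e-04 -0.001378  0.002068
  E           2.427     1.783   0.05279
  solve Keq expr → x = 6.8918e-04; check Q = 1.9070e-05

[J]_eq = 2.427 M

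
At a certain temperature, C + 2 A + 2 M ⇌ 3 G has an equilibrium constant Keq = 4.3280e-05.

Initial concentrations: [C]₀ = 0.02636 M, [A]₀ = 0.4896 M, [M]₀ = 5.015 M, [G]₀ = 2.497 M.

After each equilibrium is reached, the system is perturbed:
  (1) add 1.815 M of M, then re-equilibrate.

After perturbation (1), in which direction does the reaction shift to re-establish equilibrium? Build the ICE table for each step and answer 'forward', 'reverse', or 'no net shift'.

Direction: forward

Q₀ = 97.97 vs Keq = 4.3280e-05 ⇒ Q>K, reverse
Step 1:
                  C         A         M         G
  Initial   0.02636    0.4896     5.015     2.497
  Change     0.7713     1.543     1.543    -2.314
  Equil      0.7977     2.032     6.558     0.183
  solve Keq expr → x = -0.7713; check Q = 4.3280e-05
Then add 1.815 M of M.
Step 2:
                  C         A         M         G
  Initial    0.7977     2.032     8.373     0.183
  Change  -0.009916  -0.01983  -0.01983   0.02975
  Equil      0.7878     2.012     8.353    0.2128
  solve Keq expr → x = 0.009916; check Q = 4.3280e-05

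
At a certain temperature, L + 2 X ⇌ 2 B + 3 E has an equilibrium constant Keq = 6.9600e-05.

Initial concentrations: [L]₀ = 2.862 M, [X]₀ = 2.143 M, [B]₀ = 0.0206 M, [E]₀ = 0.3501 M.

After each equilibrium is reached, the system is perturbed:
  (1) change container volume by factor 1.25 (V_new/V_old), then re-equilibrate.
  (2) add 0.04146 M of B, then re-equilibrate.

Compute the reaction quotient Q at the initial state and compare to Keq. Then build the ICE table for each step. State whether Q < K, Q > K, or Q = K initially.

Q₀ = 1.3855e-06 vs Keq = 6.9600e-05 ⇒ Q<K, forward
Step 1:
                   L          X          B          E
  I            2.862      2.143     0.0206     0.3501
  C         -0.03636   -0.07271    0.07271     0.1091
  E            2.826       2.07    0.09331     0.4592
  solve Keq expr → x = 0.03636; check Q = 6.9600e-05
Then change container volume by factor 1.25 (V_new/V_old).
Step 2:
                   L          X          B          E
  I            2.261      1.656    0.07465     0.3673
  C        -0.005827   -0.01165    0.01165    0.01748
  E            2.255      1.645     0.0863     0.3848
  solve Keq expr → x = 0.005827; check Q = 6.9600e-05
Then add 0.04146 M of B.
Step 3:
                   L          X          B          E
  I            2.255      1.645     0.1278     0.3848
  C          0.01259    0.02517   -0.02517   -0.03776
  E            2.267       1.67     0.1026     0.3471
  solve Keq expr → x = -0.01259; check Q = 6.9600e-05

Q₀ = 1.3855e-06; Q < K (proceeds forward)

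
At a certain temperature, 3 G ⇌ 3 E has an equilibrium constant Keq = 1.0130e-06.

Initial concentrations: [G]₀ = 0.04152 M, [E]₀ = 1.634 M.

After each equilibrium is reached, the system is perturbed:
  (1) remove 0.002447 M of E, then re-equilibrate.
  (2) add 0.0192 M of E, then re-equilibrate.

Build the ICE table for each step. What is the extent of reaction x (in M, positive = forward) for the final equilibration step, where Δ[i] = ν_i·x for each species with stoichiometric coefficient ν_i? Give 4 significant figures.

x = -0.006336 M

Q₀ = 6.0951e+04 vs Keq = 1.0130e-06 ⇒ Q>K, reverse
Step 1:
                    G           E
  init        0.04152       1.634
  Δ             1.617      -1.617
  eq            1.659     0.01666
  solve Keq expr → x = -0.5391; check Q = 1.0130e-06
Then remove 0.002447 M of E.
Step 2:
                    G           E
  init          1.659     0.01421
  Δ         -0.002423    0.002423
  eq            1.656     0.01664
  solve Keq expr → x = 8.0756e-04; check Q = 1.0130e-06
Then add 0.0192 M of E.
Step 3:
                    G           E
  init          1.656     0.03584
  Δ           0.01901    -0.01901
  eq            1.675     0.01683
  solve Keq expr → x = -0.006336; check Q = 1.0130e-06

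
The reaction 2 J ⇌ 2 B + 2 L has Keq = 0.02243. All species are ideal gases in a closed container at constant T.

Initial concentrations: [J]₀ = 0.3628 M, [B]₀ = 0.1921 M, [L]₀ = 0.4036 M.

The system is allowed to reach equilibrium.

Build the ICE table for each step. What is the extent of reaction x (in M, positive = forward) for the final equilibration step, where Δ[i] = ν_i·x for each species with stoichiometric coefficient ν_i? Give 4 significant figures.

Q₀ = 0.04567 vs Keq = 0.02243 ⇒ Q>K, reverse
Step 1:
                  J         B         L
  init       0.3628    0.1921    0.4036
  Δ         0.03254  -0.03254  -0.03254
  eq         0.3953    0.1596    0.3711
  solve Keq expr → x = -0.01627; check Q = 0.02243

x = -0.01627 M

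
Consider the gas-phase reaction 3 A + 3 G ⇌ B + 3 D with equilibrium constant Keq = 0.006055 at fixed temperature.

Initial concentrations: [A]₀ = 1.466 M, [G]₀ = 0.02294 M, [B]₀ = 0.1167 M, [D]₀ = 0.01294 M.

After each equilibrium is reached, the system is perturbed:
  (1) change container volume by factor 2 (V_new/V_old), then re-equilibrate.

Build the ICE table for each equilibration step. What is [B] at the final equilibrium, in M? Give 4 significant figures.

[B]_eq = 0.05773 M

Q₀ = 0.006648 vs Keq = 0.006055 ⇒ Q>K, reverse
Step 1:
                   A          G          B          D
  init         1.466    0.02294     0.1167    0.01294
  Δ       2.5314e-04 2.5314e-04 -8.4379e-05 -2.5314e-04
  eq           1.466    0.02319     0.1166    0.01269
  solve Keq expr → x = -8.4379e-05; check Q = 0.006055
Then change container volume by factor 2 (V_new/V_old).
Step 2:
                   A          G          B          D
  init        0.7331     0.0116    0.05831   0.006343
  Δ         0.001726   0.001726 -5.7546e-04  -0.001726
  eq          0.7349    0.01332    0.05773   0.004617
  solve Keq expr → x = -5.7546e-04; check Q = 0.006055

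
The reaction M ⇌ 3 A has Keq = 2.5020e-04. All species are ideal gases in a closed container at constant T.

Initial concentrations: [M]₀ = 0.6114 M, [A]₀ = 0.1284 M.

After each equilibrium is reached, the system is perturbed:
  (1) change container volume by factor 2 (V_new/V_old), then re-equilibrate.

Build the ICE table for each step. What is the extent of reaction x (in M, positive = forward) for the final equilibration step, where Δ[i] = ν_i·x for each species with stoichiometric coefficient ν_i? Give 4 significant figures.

x = 0.005227 M

Q₀ = 0.003462 vs Keq = 2.5020e-04 ⇒ Q>K, reverse
Step 1:
                  M         A
  I          0.6114    0.1284
  C         0.02474  -0.07421
  E          0.6361   0.05419
  solve Keq expr → x = -0.02474; check Q = 2.5020e-04
Then change container volume by factor 2 (V_new/V_old).
Step 2:
                  M         A
  I          0.3181    0.0271
  C       -0.005227   0.01568
  E          0.3128   0.04278
  solve Keq expr → x = 0.005227; check Q = 2.5020e-04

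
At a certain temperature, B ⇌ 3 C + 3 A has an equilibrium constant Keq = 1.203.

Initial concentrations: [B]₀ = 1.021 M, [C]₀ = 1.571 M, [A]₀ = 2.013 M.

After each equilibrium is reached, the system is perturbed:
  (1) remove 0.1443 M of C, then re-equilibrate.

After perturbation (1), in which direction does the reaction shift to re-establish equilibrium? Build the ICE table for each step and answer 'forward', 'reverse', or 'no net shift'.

Q₀ = 30.98 vs Keq = 1.203 ⇒ Q>K, reverse
Step 1:
                  B         C         A
  init        1.021     1.571     2.013
  Δ          0.2328   -0.6985   -0.6985
  eq          1.254    0.8725     1.314
  solve Keq expr → x = -0.2328; check Q = 1.203
Then remove 0.1443 M of C.
Step 2:
                  B         C         A
  init        1.254    0.7282     1.314
  Δ        -0.02835   0.08505   0.08505
  eq          1.225    0.8132       1.4
  solve Keq expr → x = 0.02835; check Q = 1.203

Direction: forward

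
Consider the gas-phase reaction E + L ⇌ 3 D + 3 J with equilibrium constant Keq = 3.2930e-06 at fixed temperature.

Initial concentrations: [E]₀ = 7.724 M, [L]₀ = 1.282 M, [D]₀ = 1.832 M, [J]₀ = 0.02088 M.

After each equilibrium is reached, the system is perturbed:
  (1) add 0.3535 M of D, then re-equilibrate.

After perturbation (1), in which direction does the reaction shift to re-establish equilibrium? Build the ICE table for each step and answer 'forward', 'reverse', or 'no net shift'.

Direction: reverse

Q₀ = 5.6525e-06 vs Keq = 3.2930e-06 ⇒ Q>K, reverse
Step 1:
                    E           L           D           J
  init          7.724       1.282       1.832     0.02088
  Δ          0.001134    0.001134   -0.003403   -0.003403
  eq            7.725       1.283       1.829     0.01748
  solve Keq expr → x = -0.001134; check Q = 3.2930e-06
Then add 0.3535 M of D.
Step 2:
                    E           L           D           J
  init          7.725       1.283       2.182     0.01748
  Δ        9.3609e-04  9.3609e-04   -0.002808   -0.002808
  eq            7.726       1.284       2.179     0.01467
  solve Keq expr → x = -9.3609e-04; check Q = 3.2930e-06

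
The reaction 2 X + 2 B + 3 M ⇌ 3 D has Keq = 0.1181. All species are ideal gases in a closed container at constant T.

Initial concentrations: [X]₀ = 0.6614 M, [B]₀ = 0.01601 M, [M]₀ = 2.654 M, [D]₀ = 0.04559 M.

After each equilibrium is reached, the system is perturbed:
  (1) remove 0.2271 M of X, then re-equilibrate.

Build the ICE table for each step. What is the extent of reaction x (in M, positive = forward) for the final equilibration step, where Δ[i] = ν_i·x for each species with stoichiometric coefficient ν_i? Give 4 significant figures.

x = -0.001734 M

Q₀ = 0.04521 vs Keq = 0.1181 ⇒ Q<K, forward
Step 1:
                  X         B         M         D
  Initial    0.6614   0.01601     2.654   0.04559
  Change  -0.003983 -0.003983 -0.005974  0.005974
  Equil      0.6574   0.01203     2.648   0.05156
  solve Keq expr → x = 0.001991; check Q = 0.1181
Then remove 0.2271 M of X.
Step 2:
                  X         B         M         D
  Initial    0.4303   0.01203     2.648   0.05156
  Change   0.003468  0.003468  0.005201 -0.005201
  Equil      0.4338   0.01549     2.653   0.04636
  solve Keq expr → x = -0.001734; check Q = 0.1181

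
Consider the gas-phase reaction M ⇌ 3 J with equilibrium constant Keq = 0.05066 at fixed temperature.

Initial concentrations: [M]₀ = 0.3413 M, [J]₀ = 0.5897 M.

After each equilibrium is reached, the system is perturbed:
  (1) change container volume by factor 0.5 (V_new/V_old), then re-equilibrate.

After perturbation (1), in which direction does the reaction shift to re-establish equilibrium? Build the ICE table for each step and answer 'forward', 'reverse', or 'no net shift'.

Q₀ = 0.6008 vs Keq = 0.05066 ⇒ Q>K, reverse
Step 1:
                  M         J
  Initial    0.3413    0.5897
  Change     0.1025   -0.3075
  Equil      0.4438    0.2822
  solve Keq expr → x = -0.1025; check Q = 0.05066
Then change container volume by factor 0.5 (V_new/V_old).
Step 2:
                  M         J
  Initial    0.8876    0.5645
  Change    0.06673   -0.2002
  Equil      0.9543    0.3643
  solve Keq expr → x = -0.06673; check Q = 0.05066

Direction: reverse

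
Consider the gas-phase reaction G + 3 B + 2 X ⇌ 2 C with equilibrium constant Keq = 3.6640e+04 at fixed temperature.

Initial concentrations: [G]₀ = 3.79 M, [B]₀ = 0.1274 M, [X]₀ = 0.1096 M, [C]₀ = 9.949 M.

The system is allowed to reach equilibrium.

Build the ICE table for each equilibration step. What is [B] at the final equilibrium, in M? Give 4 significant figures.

[B]_eq = 0.2602 M

Q₀ = 1.0515e+06 vs Keq = 3.6640e+04 ⇒ Q>K, reverse
Step 1:
                  G         B         X         C
  I            3.79    0.1274    0.1096     9.949
  C         0.04428    0.1328   0.08856  -0.08856
  E           3.834    0.2602    0.1982      9.86
  solve Keq expr → x = -0.04428; check Q = 3.6640e+04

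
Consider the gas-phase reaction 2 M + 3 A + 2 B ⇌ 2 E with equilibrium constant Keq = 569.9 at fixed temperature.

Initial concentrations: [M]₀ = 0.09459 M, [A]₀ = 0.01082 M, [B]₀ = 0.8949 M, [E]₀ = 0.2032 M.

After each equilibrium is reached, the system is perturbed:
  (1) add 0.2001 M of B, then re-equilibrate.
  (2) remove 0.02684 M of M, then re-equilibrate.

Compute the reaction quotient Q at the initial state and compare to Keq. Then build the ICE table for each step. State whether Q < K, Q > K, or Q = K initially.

Q₀ = 4.5491e+06; Q > K (proceeds reverse)

Q₀ = 4.5491e+06 vs Keq = 569.9 ⇒ Q>K, reverse
Step 1:
                    M           A           B           E
  init        0.09459     0.01082      0.8949      0.2032
  Δ           0.06666     0.09999     0.06666    -0.06666
  eq           0.1613      0.1108      0.9616      0.1365
  solve Keq expr → x = -0.03333; check Q = 569.9
Then add 0.2001 M of B.
Step 2:
                    M           A           B           E
  init         0.1613      0.1108       1.162      0.1365
  Δ         -0.005336   -0.008004   -0.005336    0.005336
  eq           0.1559      0.1028       1.156      0.1419
  solve Keq expr → x = 0.002668; check Q = 569.9
Then remove 0.02684 M of M.
Step 3:
                    M           A           B           E
  init         0.1291      0.1028       1.156      0.1419
  Δ          0.005142    0.007712    0.005142   -0.005142
  eq           0.1342      0.1105       1.161      0.1367
  solve Keq expr → x = -0.002571; check Q = 569.9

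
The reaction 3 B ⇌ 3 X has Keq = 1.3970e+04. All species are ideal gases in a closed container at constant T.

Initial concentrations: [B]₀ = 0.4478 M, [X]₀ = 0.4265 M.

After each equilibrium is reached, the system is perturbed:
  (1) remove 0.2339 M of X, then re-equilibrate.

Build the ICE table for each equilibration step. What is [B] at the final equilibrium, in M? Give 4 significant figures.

Q₀ = 0.864 vs Keq = 1.3970e+04 ⇒ Q<K, forward
Step 1:
                  B         X
  init       0.4478    0.4265
  Δ         -0.4129    0.4129
  eq        0.03485    0.8394
  solve Keq expr → x = 0.1376; check Q = 1.3970e+04
Then remove 0.2339 M of X.
Step 2:
                  B         X
  init      0.03485    0.6055
  Δ       -0.009325  0.009325
  eq        0.02553    0.6149
  solve Keq expr → x = 0.003108; check Q = 1.3970e+04

[B]_eq = 0.02553 M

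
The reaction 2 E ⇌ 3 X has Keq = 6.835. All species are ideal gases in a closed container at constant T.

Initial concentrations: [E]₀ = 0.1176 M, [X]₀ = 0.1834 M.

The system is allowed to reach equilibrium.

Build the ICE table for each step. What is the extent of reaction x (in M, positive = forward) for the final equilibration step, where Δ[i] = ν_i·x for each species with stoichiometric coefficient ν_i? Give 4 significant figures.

Q₀ = 0.446 vs Keq = 6.835 ⇒ Q<K, forward
Step 1:
                  E         X
  Initial    0.1176    0.1834
  Change   -0.06201   0.09302
  Equil     0.05559    0.2764
  solve Keq expr → x = 0.03101; check Q = 6.835

x = 0.03101 M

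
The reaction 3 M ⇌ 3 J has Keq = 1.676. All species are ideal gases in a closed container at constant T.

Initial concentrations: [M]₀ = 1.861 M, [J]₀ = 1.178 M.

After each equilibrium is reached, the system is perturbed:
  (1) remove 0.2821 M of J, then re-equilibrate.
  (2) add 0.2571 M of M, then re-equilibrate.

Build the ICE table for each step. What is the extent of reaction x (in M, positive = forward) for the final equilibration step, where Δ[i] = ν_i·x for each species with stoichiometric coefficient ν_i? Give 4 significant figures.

Q₀ = 0.2536 vs Keq = 1.676 ⇒ Q<K, forward
Step 1:
                    M           J
  I             1.861       1.178
  C            -0.472       0.472
  E             1.389        1.65
  solve Keq expr → x = 0.1573; check Q = 1.676
Then remove 0.2821 M of J.
Step 2:
                    M           J
  I             1.389       1.368
  C           -0.1289      0.1289
  E              1.26       1.497
  solve Keq expr → x = 0.04298; check Q = 1.676
Then add 0.2571 M of M.
Step 3:
                    M           J
  I             1.517       1.497
  C           -0.1396      0.1396
  E             1.378       1.636
  solve Keq expr → x = 0.04653; check Q = 1.676

x = 0.04653 M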